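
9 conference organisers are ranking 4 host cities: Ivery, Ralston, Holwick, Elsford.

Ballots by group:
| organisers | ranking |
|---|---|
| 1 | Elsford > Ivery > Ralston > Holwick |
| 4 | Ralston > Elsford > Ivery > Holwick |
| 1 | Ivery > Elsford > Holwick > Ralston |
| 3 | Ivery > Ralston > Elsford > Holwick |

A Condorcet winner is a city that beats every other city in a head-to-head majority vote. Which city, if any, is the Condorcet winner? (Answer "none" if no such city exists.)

none

Pairwise majorities:
Ivery vs Ralston: Ivery preferred on 1+1+3 = 5 ballots; Ivery wins 5–4.
Ivery vs Holwick: Ivery is ranked higher on 1+4+1+3 = 9 ballots, Holwick on 0. Ivery wins 9–0.
Ivery vs Elsford: Elsford, 5–4.
Ralston vs Holwick: 1+4+3 = 8 for Ralston, 1 for Holwick — Ralston by 8–1.
Ralston–Elsford: Ralston 7–2.
Holwick vs Elsford: 0 to 9, Elsford.
No city is unbeaten: Ivery loses to Elsford; Ralston loses to Ivery; Holwick loses to Ivery; Elsford loses to Ralston. In particular Ivery beats Ralston beats Elsford beats Ivery is a majority cycle — no Condorcet winner exists.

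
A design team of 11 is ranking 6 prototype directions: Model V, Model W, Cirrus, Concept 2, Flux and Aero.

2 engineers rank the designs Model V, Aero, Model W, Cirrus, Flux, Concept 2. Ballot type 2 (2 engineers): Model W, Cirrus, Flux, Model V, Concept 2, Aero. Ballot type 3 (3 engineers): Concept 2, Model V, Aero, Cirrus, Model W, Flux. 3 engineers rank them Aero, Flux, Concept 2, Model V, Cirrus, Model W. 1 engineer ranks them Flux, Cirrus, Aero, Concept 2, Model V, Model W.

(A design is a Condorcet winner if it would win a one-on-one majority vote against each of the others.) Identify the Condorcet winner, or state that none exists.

Head-to-head results (11 engineers):
Model V vs Model W: 2+3+3+1 = 9 for Model V, 2 for Model W — Model V by 9–2.
Model V vs Cirrus: Model V is ranked higher on 2+3+3 = 8 ballots, Cirrus on 3. Model V wins 8–3.
Model V vs Concept 2: 2+2 = 4 for Model V, 7 for Concept 2 — Concept 2 by 7–4.
Model V vs Flux: Model V preferred on 2+3 = 5 ballots; Flux wins 6–5.
Model V vs Aero: 7 to 4, Model V.
Model W vs Cirrus: Model W is ranked higher on 2+2 = 4 ballots, Cirrus on 7. Cirrus wins 7–4.
Model W vs Concept 2: 4 to 7, Concept 2.
Model W vs Flux: Model W preferred on 2+2+3 = 7 ballots; Model W wins 7–4.
Model W vs Aero: 2 to 9, Aero.
Cirrus vs Concept 2: 2+2+1 = 5 for Cirrus, 6 for Concept 2 — Concept 2 by 6–5.
Cirrus vs Flux: Cirrus is ranked higher on 2+2+3 = 7 ballots, Flux on 4. Cirrus wins 7–4.
Cirrus vs Aero: Cirrus is ranked higher on 2+1 = 3 ballots, Aero on 8. Aero wins 8–3.
Concept 2 vs Flux: 3 for Concept 2, 8 for Flux — Flux by 8–3.
Concept 2 vs Aero: 2+3 = 5 for Concept 2, 6 for Aero — Aero by 6–5.
Flux vs Aero: Flux is ranked higher on 2+1 = 3 ballots, Aero on 8. Aero wins 8–3.
No design is unbeaten: Model V loses to Concept 2; Model W loses to Model V; Cirrus loses to Model V; Concept 2 loses to Flux; Flux loses to Model W; Aero loses to Model V. In particular Model V beats Model W beats Flux beats Model V is a majority cycle — no Condorcet winner exists.

none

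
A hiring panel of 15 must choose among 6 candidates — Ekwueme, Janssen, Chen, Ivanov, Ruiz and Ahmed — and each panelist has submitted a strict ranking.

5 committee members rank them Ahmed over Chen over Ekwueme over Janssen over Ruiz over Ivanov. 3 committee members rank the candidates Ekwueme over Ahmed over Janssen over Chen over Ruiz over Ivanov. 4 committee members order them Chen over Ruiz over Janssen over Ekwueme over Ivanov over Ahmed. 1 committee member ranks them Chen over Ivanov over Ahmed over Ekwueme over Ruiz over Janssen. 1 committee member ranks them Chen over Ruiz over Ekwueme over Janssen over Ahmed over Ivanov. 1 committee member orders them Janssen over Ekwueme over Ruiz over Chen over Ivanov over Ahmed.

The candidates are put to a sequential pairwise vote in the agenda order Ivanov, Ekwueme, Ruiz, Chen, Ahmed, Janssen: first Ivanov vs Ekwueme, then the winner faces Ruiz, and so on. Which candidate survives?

Round 1: Ivanov vs Ekwueme — 1–14, Ekwueme advances.
Round 2: Ekwueme vs Ruiz — 10–5, Ekwueme advances.
Round 3: Ekwueme vs Chen — 4–11, Chen advances.
Round 4: Chen vs Ahmed — 7–8, Ahmed advances.
Round 5: Ahmed vs Janssen — 9–6, Ahmed advances.
The agenda winner is Ahmed.

Ahmed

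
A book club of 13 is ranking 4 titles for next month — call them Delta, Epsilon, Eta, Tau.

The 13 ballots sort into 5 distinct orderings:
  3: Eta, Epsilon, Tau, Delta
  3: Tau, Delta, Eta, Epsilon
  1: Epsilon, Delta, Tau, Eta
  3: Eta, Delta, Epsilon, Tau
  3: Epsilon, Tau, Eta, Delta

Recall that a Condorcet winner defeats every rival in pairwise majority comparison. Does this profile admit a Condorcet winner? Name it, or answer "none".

none

Pairwise majorities:
Delta vs Epsilon: Delta is ranked higher on 3+3 = 6 ballots, Epsilon on 7. Epsilon wins 7–6.
Delta vs Eta: Delta is ranked higher on 3+1 = 4 ballots, Eta on 9. Eta wins 9–4.
Delta–Tau: Tau 9–4.
Epsilon vs Eta: Epsilon preferred on 1+3 = 4 ballots; Eta wins 9–4.
Epsilon vs Tau: Epsilon is ranked higher on 3+1+3+3 = 10 ballots, Tau on 3. Epsilon wins 10–3.
Eta–Tau: Tau 7–6.
No book is unbeaten: Delta loses to Epsilon; Epsilon loses to Eta; Eta loses to Tau; Tau loses to Epsilon. In particular Epsilon → Tau → Eta → Epsilon is a majority cycle — no Condorcet winner exists.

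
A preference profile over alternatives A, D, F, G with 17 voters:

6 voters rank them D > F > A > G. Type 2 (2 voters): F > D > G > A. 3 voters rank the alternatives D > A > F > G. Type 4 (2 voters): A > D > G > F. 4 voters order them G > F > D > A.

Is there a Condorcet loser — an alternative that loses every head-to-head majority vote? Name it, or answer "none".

G

Pairwise majorities:
A vs D: A is ranked higher on 2 ballots, D on 15. D wins 15–2.
A vs F: F wins 12–5.
A vs G: A, 11–6.
D vs F: 11 to 6, D.
D–G: D 13–4.
F vs G: 11 to 6, F.
G is beaten in every head-to-head and is the Condorcet loser.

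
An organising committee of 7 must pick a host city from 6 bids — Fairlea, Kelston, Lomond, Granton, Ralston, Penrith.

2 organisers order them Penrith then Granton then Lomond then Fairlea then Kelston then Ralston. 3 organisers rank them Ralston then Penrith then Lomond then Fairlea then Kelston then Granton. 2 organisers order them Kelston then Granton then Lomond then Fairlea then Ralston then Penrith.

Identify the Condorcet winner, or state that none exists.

Pairwise majorities:
Fairlea vs Kelston: Fairlea wins 5–2.
Fairlea vs Lomond: 0 to 7, Lomond.
Fairlea–Granton: Granton 4–3.
Fairlea vs Ralston: Fairlea preferred on 2+2 = 4 ballots; Fairlea wins 4–3.
Fairlea vs Penrith: Penrith, 5–2.
Kelston vs Lomond: 2 to 5, Lomond.
Kelston vs Granton: 5 to 2, Kelston.
Kelston vs Ralston: Kelston wins 4–3.
Kelston–Penrith: Penrith 5–2.
Lomond vs Granton: 3 for Lomond, 4 for Granton — Granton by 4–3.
Lomond vs Ralston: Lomond, 4–3.
Lomond vs Penrith: Lomond preferred on 2 ballots; Penrith wins 5–2.
Granton vs Ralston: Granton, 4–3.
Granton vs Penrith: Penrith wins 5–2.
Ralston vs Penrith: Ralston, 5–2.
No city is unbeaten: Fairlea loses to Lomond; Kelston loses to Fairlea; Lomond loses to Granton; Granton loses to Kelston; Ralston loses to Fairlea; Penrith loses to Ralston. In particular Fairlea > Kelston > Granton > Fairlea is a majority cycle — no Condorcet winner exists.

none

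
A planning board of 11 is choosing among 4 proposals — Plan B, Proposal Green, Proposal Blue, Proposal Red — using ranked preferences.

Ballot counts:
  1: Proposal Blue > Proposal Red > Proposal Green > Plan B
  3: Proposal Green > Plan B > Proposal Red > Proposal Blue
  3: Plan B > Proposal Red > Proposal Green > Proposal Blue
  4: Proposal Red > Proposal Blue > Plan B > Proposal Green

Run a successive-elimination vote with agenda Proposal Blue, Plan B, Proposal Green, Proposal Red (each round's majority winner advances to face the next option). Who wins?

Plan B

Round 1: Proposal Blue vs Plan B — 5–6, Plan B advances.
Round 2: Plan B vs Proposal Green — 7–4, Plan B advances.
Round 3: Plan B vs Proposal Red — 6–5, Plan B advances.
Plan B survives the agenda.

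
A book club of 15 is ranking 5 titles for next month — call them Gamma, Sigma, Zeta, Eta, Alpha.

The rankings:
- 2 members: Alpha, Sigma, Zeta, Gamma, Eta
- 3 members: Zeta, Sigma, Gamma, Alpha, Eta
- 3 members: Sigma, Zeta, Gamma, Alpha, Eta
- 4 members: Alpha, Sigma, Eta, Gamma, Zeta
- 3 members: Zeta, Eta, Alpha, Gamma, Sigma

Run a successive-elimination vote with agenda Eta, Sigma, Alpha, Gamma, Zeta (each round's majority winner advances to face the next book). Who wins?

Zeta

Round 1: Eta vs Sigma — 3–12, Sigma advances.
Round 2: Sigma vs Alpha — 6–9, Alpha advances.
Round 3: Alpha vs Gamma — 9–6, Alpha advances.
Round 4: Alpha vs Zeta — 6–9, Zeta advances.
Zeta survives the agenda.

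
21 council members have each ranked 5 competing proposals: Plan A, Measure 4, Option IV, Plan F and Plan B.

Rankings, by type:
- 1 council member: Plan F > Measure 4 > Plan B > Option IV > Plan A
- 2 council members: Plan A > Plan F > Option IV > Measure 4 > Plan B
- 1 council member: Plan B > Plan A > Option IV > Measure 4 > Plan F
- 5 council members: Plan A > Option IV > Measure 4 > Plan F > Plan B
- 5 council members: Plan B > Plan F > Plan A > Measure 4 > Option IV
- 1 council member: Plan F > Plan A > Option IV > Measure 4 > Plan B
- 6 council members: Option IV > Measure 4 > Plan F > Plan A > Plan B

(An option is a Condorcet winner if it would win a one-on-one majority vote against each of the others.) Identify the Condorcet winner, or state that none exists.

Check each pair by majority over 21 ballots:
Plan A vs Measure 4: 2+1+5+5+1 = 14 for Plan A, 7 for Measure 4 — Plan A by 14–7.
Plan A vs Option IV: 14 to 7, Plan A.
Plan A vs Plan F: 2+1+5 = 8 for Plan A, 13 for Plan F — Plan F by 13–8.
Plan A vs Plan B: Plan A preferred on 2+5+1+6 = 14 ballots; Plan A wins 14–7.
Measure 4 vs Option IV: Measure 4 is ranked higher on 1+5 = 6 ballots, Option IV on 15. Option IV wins 15–6.
Measure 4 vs Plan F: 12 to 9, Measure 4.
Measure 4 vs Plan B: Measure 4 preferred on 1+2+5+1+6 = 15 ballots; Measure 4 wins 15–6.
Option IV vs Plan F: 1+5+6 = 12 for Option IV, 9 for Plan F — Option IV by 12–9.
Option IV vs Plan B: 14 to 7, Option IV.
Plan F vs Plan B: Plan F preferred on 1+2+5+1+6 = 15 ballots; Plan F wins 15–6.
No option is unbeaten: Plan A loses to Plan F; Measure 4 loses to Plan A; Option IV loses to Plan A; Plan F loses to Measure 4; Plan B loses to Plan A. In particular Plan A beats Measure 4 beats Plan F beats Plan A is a majority cycle — no Condorcet winner exists.

none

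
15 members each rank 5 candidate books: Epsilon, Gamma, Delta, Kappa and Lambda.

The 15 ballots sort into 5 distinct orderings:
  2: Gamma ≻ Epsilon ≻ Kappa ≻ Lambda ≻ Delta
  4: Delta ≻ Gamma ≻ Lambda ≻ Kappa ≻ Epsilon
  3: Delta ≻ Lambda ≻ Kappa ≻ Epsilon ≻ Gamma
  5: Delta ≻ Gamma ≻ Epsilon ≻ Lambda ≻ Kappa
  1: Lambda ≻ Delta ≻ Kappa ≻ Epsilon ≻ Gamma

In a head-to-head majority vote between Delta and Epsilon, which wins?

Ballots ranking Delta above Epsilon: 4 + 3 + 5 + 1 = 13.
Ballots ranking Epsilon above Delta: 15 − 13 = 2.
Delta wins the head-to-head 13–2.

Delta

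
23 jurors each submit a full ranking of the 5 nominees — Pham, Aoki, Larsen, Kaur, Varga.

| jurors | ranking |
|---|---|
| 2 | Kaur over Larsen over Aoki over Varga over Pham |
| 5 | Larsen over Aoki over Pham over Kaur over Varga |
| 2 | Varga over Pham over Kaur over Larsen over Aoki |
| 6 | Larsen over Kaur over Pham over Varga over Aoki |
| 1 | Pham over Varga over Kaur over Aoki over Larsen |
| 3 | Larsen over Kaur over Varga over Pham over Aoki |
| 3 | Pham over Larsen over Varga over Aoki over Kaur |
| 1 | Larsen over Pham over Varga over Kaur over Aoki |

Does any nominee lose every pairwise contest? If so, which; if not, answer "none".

Head-to-head results (23 jurors):
Pham vs Aoki: 16 to 7, Pham.
Pham vs Larsen: Larsen wins 17–6.
Pham vs Kaur: Pham preferred on 5+2+1+3+1 = 12 ballots; Pham wins 12–11.
Pham–Varga: Pham 16–7.
Aoki vs Larsen: 1 for Aoki, 22 for Larsen — Larsen by 22–1.
Aoki vs Kaur: Kaur, 15–8.
Aoki–Varga: Varga 16–7.
Larsen vs Kaur: Larsen, 18–5.
Larsen vs Varga: Larsen, 20–3.
Kaur vs Varga: Kaur preferred on 2+5+6+3 = 16 ballots; Kaur wins 16–7.
Aoki loses to every other nominee — it is the Condorcet loser.

Aoki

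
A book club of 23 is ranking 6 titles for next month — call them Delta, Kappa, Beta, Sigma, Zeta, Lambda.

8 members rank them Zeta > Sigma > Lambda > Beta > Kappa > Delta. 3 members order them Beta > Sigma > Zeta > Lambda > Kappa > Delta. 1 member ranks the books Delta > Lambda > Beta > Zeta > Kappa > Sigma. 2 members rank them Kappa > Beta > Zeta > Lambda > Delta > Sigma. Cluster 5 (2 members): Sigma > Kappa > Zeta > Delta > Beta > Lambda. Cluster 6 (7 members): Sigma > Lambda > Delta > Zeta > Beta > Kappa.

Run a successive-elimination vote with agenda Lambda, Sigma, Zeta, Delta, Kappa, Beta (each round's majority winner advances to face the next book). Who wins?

Sigma

Round 1: Lambda vs Sigma — 3–20, Sigma advances.
Round 2: Sigma vs Zeta — 12–11, Sigma advances.
Round 3: Sigma vs Delta — 20–3, Sigma advances.
Round 4: Sigma vs Kappa — 20–3, Sigma advances.
Round 5: Sigma vs Beta — 17–6, Sigma advances.
The agenda winner is Sigma.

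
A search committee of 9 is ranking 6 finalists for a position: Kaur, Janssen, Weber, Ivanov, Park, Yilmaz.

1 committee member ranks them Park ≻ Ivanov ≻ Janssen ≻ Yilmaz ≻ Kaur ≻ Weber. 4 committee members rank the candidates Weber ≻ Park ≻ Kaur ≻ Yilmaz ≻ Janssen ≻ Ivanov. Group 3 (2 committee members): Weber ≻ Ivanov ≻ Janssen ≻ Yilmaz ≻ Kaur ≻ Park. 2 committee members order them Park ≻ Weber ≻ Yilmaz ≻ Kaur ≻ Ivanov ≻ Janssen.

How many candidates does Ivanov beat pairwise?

1

Ivanov against each rival (9 committee members):
Ivanov–Kaur: Kaur 6–3.
Ivanov–Janssen: Ivanov 5–4.
Ivanov vs Weber: 1 for Ivanov, 8 for Weber — Weber by 8–1.
Ivanov vs Park: 2 to 7, Park.
Ivanov–Yilmaz: Yilmaz 6–3.
Ivanov beats Janssen; loses to Kaur, Weber, Park, Yilmaz — 1 pairwise win.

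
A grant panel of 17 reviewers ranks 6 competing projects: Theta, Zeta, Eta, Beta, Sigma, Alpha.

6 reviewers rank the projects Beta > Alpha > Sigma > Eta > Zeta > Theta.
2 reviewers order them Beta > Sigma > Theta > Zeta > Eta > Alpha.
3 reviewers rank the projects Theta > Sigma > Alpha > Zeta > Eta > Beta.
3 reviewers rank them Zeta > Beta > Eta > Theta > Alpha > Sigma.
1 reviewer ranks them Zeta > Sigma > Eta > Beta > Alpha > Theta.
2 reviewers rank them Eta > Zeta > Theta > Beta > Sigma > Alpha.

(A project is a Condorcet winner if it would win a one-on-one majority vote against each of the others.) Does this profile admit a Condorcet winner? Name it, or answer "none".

none

Pairwise majorities:
Theta vs Zeta: 5 to 12, Zeta.
Theta vs Eta: 2+3 = 5 for Theta, 12 for Eta — Eta by 12–5.
Theta vs Beta: 3+2 = 5 for Theta, 12 for Beta — Beta by 12–5.
Theta–Sigma: Sigma 9–8.
Theta vs Alpha: 2+3+3+2 = 10 for Theta, 7 for Alpha — Theta by 10–7.
Zeta vs Eta: Zeta, 9–8.
Zeta vs Beta: 3+3+1+2 = 9 for Zeta, 8 for Beta — Zeta by 9–8.
Zeta vs Sigma: 6 to 11, Sigma.
Zeta–Alpha: Alpha 9–8.
Eta vs Beta: 3+1+2 = 6 for Eta, 11 for Beta — Beta by 11–6.
Eta vs Sigma: Eta preferred on 3+2 = 5 ballots; Sigma wins 12–5.
Eta vs Alpha: 2+3+1+2 = 8 for Eta, 9 for Alpha — Alpha by 9–8.
Beta vs Sigma: Beta preferred on 6+2+3+2 = 13 ballots; Beta wins 13–4.
Beta vs Alpha: Beta wins 14–3.
Sigma vs Alpha: 2+3+1+2 = 8 for Sigma, 9 for Alpha — Alpha by 9–8.
Each project drops at least one matchup (Theta loses to Zeta; Zeta loses to Sigma; Eta loses to Zeta; Beta loses to Zeta; Sigma loses to Beta; Alpha loses to Theta); the cycle Theta beats Alpha beats Zeta beats Theta rules out a Condorcet winner.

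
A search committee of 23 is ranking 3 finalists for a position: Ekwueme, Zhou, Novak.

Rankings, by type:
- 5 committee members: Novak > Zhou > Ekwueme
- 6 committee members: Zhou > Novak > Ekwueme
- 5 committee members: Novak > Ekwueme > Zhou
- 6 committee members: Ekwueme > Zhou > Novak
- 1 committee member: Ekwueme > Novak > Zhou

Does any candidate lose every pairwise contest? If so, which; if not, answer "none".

Head-to-head results (23 committee members):
Ekwueme vs Zhou: Ekwueme is ranked higher on 5+6+1 = 12 ballots, Zhou on 11. Ekwueme wins 12–11.
Ekwueme vs Novak: Ekwueme preferred on 6+1 = 7 ballots; Novak wins 16–7.
Zhou vs Novak: Zhou preferred on 6+6 = 12 ballots; Zhou wins 12–11.
No candidate is winless: Ekwueme beats Zhou; Zhou beats Novak; Novak beats Ekwueme. There is no Condorcet loser.

none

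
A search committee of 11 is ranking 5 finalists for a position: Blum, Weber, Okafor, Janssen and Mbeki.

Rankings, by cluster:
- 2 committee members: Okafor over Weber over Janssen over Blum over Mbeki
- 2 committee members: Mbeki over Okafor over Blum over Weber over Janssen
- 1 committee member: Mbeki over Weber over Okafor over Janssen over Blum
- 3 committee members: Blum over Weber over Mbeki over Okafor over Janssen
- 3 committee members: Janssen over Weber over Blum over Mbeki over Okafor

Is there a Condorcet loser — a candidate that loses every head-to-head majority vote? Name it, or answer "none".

Pairwise majorities:
Blum–Weber: Weber 6–5.
Blum vs Okafor: 6 to 5, Blum.
Blum vs Janssen: Blum preferred on 2+3 = 5 ballots; Janssen wins 6–5.
Blum–Mbeki: Blum 8–3.
Weber vs Okafor: Weber, 7–4.
Weber–Janssen: Weber 8–3.
Weber vs Mbeki: Weber preferred on 2+3+3 = 8 ballots; Weber wins 8–3.
Okafor vs Janssen: Okafor wins 8–3.
Okafor–Mbeki: Mbeki 9–2.
Janssen–Mbeki: Mbeki 6–5.
Each candidate has at least one pairwise win (Blum beats Okafor; Weber beats Blum; Okafor beats Janssen; Janssen beats Blum; Mbeki beats Okafor) — no Condorcet loser.

none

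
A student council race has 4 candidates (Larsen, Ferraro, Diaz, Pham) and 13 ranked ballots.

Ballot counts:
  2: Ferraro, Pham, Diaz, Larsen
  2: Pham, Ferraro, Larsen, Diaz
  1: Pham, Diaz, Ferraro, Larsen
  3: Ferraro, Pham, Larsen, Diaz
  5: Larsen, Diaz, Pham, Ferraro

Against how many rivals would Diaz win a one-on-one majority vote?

Diaz against each rival (13 voters):
Diaz vs Larsen: Larsen wins 10–3.
Diaz vs Ferraro: Ferraro wins 7–6.
Diaz vs Pham: 5 to 8, Pham.
Diaz beats no one; loses to Larsen, Ferraro, Pham — 0 pairwise wins.

0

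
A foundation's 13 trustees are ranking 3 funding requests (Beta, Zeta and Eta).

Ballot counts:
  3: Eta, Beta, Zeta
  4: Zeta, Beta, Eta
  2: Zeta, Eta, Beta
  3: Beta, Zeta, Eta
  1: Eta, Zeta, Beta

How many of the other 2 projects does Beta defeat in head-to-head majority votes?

1

Beta against each rival (13 reviewers):
Beta vs Zeta: 3+3 = 6 for Beta, 7 for Zeta — Zeta by 7–6.
Beta vs Eta: Beta, 7–6.
Beta beats Eta; loses to Zeta — 1 pairwise win.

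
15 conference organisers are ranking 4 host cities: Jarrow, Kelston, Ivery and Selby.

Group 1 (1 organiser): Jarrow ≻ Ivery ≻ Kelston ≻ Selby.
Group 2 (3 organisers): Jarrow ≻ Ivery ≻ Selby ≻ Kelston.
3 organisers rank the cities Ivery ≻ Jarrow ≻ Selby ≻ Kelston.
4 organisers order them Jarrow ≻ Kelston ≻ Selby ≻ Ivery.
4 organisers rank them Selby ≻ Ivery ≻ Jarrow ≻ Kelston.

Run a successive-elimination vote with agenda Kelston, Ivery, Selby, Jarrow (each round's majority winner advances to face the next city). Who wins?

Round 1: Kelston vs Ivery — 4–11, Ivery advances.
Round 2: Ivery vs Selby — 7–8, Selby advances.
Round 3: Selby vs Jarrow — 4–11, Jarrow advances.
Jarrow survives the agenda.

Jarrow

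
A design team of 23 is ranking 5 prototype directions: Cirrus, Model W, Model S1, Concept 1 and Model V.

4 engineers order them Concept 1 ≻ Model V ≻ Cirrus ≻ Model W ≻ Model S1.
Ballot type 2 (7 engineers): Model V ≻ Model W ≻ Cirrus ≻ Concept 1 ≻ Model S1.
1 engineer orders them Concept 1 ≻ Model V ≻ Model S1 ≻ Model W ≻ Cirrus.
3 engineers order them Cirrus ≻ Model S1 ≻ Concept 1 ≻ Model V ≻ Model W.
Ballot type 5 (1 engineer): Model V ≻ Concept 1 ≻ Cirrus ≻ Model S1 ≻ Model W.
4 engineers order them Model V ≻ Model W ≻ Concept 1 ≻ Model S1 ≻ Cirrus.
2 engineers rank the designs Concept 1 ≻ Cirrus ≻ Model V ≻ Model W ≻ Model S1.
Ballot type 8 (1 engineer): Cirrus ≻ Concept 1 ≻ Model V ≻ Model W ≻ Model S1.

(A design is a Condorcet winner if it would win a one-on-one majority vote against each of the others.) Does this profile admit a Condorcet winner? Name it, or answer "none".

Model V

Check each pair by majority over 23 ballots:
Cirrus vs Model W: Cirrus is ranked higher on 4+3+1+2+1 = 11 ballots, Model W on 12. Model W wins 12–11.
Cirrus vs Model S1: 18 to 5, Cirrus.
Cirrus vs Concept 1: 11 to 12, Concept 1.
Cirrus vs Model V: Cirrus preferred on 3+2+1 = 6 ballots; Model V wins 17–6.
Model W vs Model S1: 18 to 5, Model W.
Model W vs Concept 1: 11 to 12, Concept 1.
Model W vs Model V: Model W preferred on 0 ballots; Model V wins 23–0.
Model S1 vs Concept 1: 3 for Model S1, 20 for Concept 1 — Concept 1 by 20–3.
Model S1 vs Model V: Model S1 is ranked higher on 3 ballots, Model V on 20. Model V wins 20–3.
Concept 1 vs Model V: Concept 1 is ranked higher on 4+1+3+2+1 = 11 ballots, Model V on 12. Model V wins 12–11.
Only Model V has no losses; Model V is the Condorcet winner.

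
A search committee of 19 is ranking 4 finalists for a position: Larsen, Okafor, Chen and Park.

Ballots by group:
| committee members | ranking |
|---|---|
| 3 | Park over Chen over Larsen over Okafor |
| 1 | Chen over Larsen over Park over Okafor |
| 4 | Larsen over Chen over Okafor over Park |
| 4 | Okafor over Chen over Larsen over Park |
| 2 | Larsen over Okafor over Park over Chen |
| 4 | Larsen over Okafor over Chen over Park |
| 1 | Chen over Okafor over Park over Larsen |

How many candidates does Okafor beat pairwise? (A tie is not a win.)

2

Okafor against each rival (19 committee members):
Okafor vs Larsen: Larsen wins 14–5.
Okafor vs Chen: Okafor, 10–9.
Okafor vs Park: 15 to 4, Okafor.
Okafor beats Chen, Park; loses to Larsen — 2 pairwise wins.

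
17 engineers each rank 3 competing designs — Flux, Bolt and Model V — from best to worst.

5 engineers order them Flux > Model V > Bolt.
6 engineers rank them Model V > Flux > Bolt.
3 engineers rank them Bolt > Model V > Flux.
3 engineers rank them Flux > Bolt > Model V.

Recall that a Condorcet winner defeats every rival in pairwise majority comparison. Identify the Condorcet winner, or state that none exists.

Model V

Pairwise majorities:
Flux vs Bolt: Flux is ranked higher on 5+6+3 = 14 ballots, Bolt on 3. Flux wins 14–3.
Flux–Model V: Model V 9–8.
Bolt–Model V: Model V 11–6.
Model V beats each of Flux, Bolt — Model V is the Condorcet winner.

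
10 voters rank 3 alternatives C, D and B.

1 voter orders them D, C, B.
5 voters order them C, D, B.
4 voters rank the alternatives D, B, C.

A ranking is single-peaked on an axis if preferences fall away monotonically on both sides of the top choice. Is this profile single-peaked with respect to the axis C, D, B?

yes

Axis positions: C=1, D=2, B=3.
Ballot type 1 (peak D at position 2): ranking walks positions 2-1-3, expanding outward from the peak — single-peaked.
Ballot type 2 (peak C at position 1): ranking walks positions 1-2-3, expanding outward from the peak — single-peaked.
Ballot type 3 (peak D at position 2): ranking walks positions 2-3-1, expanding outward from the peak — single-peaked.
Every ranking is single-peaked on this axis.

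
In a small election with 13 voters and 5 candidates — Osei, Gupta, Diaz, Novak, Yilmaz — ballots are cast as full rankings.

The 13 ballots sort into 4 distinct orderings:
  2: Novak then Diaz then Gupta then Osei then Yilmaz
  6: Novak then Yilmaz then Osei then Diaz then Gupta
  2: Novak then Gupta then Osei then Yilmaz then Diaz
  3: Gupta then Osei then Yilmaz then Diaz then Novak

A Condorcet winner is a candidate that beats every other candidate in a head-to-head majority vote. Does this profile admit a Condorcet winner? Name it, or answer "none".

Head-to-head results (13 voters):
Osei vs Gupta: Gupta, 7–6.
Osei–Diaz: Osei 11–2.
Osei–Novak: Novak 10–3.
Osei vs Yilmaz: Osei wins 7–6.
Gupta vs Diaz: Diaz, 8–5.
Gupta–Novak: Novak 10–3.
Gupta–Yilmaz: Gupta 7–6.
Diaz vs Novak: Novak wins 10–3.
Diaz vs Yilmaz: Yilmaz wins 11–2.
Novak–Yilmaz: Novak 10–3.
Novak defeats every rival head-to-head and is the Condorcet winner.

Novak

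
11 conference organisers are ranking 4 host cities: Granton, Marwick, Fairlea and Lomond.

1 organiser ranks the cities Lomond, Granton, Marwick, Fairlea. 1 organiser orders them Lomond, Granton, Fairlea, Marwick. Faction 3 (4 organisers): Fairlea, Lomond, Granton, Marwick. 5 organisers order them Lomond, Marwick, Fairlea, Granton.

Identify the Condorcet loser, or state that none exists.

Head-to-head results (11 organisers):
Granton vs Marwick: Granton wins 6–5.
Granton vs Fairlea: 1+1 = 2 for Granton, 9 for Fairlea — Fairlea by 9–2.
Granton vs Lomond: 0 for Granton, 11 for Lomond — Lomond by 11–0.
Marwick vs Fairlea: 6 to 5, Marwick.
Marwick vs Lomond: Lomond wins 11–0.
Fairlea vs Lomond: Fairlea is ranked higher on 4 ballots, Lomond on 7. Lomond wins 7–4.
No city is winless: Granton beats Marwick; Marwick beats Fairlea; Fairlea beats Granton; Lomond beats Granton. There is no Condorcet loser.

none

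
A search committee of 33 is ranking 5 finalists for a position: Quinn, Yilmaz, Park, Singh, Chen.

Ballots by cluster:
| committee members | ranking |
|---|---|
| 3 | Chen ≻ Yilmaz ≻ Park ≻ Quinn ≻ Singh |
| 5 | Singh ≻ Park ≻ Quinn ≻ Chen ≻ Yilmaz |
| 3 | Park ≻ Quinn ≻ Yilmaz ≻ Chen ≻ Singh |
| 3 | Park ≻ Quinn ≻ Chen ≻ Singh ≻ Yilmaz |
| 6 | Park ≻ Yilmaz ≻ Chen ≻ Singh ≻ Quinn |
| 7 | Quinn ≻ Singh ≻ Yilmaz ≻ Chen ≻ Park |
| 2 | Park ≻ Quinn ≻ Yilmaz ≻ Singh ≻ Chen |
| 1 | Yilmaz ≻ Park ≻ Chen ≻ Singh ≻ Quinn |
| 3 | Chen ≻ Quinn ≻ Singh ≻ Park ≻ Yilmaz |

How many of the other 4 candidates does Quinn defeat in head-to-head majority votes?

Quinn against each rival (33 committee members):
Quinn vs Yilmaz: 5+3+3+7+2+3 = 23 for Quinn, 10 for Yilmaz — Quinn by 23–10.
Quinn vs Park: Quinn is ranked higher on 7+3 = 10 ballots, Park on 23. Park wins 23–10.
Quinn vs Singh: 21 to 12, Quinn.
Quinn vs Chen: Quinn preferred on 5+3+3+7+2 = 20 ballots; Quinn wins 20–13.
Quinn beats Yilmaz, Singh, Chen; loses to Park — 3 pairwise wins.

3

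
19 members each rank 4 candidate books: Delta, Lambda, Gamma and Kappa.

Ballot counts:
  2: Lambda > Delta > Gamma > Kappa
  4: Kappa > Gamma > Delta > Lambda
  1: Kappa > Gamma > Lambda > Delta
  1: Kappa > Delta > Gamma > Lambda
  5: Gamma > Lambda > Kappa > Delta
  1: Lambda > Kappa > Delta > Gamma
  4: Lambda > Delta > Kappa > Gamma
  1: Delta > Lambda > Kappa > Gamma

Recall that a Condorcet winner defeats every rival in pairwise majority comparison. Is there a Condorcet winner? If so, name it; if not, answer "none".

none

Head-to-head results (19 members):
Delta vs Lambda: 6 to 13, Lambda.
Delta vs Gamma: Delta is ranked higher on 2+1+1+4+1 = 9 ballots, Gamma on 10. Gamma wins 10–9.
Delta vs Kappa: Delta preferred on 2+4+1 = 7 ballots; Kappa wins 12–7.
Lambda vs Gamma: Lambda is ranked higher on 2+1+4+1 = 8 ballots, Gamma on 11. Gamma wins 11–8.
Lambda vs Kappa: 13 to 6, Lambda.
Gamma vs Kappa: 7 to 12, Kappa.
No book is unbeaten: Delta loses to Lambda; Lambda loses to Gamma; Gamma loses to Kappa; Kappa loses to Lambda. In particular Lambda → Kappa → Gamma → Lambda is a majority cycle — no Condorcet winner exists.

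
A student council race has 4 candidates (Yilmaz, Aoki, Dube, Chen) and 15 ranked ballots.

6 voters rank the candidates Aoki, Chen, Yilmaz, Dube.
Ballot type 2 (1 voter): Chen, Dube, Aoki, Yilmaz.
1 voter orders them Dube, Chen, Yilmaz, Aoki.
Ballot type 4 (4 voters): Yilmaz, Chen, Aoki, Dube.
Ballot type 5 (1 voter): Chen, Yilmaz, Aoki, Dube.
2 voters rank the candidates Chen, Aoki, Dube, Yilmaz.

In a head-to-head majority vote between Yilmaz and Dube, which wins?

Ballots ranking Yilmaz above Dube: 6 + 4 + 1 = 11.
Ballots ranking Dube above Yilmaz: 15 − 11 = 4.
Yilmaz wins the head-to-head 11–4.

Yilmaz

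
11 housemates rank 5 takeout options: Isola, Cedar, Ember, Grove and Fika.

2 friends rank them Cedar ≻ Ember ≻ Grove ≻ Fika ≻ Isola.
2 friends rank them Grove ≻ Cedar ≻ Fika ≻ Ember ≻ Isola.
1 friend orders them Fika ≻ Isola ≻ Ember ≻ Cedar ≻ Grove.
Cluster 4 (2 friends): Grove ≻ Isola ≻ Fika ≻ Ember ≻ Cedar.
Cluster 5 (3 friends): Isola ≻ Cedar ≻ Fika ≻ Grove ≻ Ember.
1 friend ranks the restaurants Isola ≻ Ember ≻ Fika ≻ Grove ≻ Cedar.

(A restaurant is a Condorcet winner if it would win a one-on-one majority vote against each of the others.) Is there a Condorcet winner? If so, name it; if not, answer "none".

none

Check each pair by majority over 11 ballots:
Isola vs Cedar: Isola is ranked higher on 1+2+3+1 = 7 ballots, Cedar on 4. Isola wins 7–4.
Isola vs Ember: Isola is ranked higher on 1+2+3+1 = 7 ballots, Ember on 4. Isola wins 7–4.
Isola vs Grove: 1+3+1 = 5 for Isola, 6 for Grove — Grove by 6–5.
Isola vs Fika: 2+3+1 = 6 for Isola, 5 for Fika — Isola by 6–5.
Cedar vs Ember: 7 to 4, Cedar.
Cedar vs Grove: 2+1+3 = 6 for Cedar, 5 for Grove — Cedar by 6–5.
Cedar vs Fika: Cedar preferred on 2+2+3 = 7 ballots; Cedar wins 7–4.
Ember vs Grove: 4 to 7, Grove.
Ember vs Fika: 3 to 8, Fika.
Grove vs Fika: 6 to 5, Grove.
Each restaurant drops at least one matchup (Isola loses to Grove; Cedar loses to Isola; Ember loses to Isola; Grove loses to Cedar; Fika loses to Isola); the cycle Isola > Cedar > Grove > Isola rules out a Condorcet winner.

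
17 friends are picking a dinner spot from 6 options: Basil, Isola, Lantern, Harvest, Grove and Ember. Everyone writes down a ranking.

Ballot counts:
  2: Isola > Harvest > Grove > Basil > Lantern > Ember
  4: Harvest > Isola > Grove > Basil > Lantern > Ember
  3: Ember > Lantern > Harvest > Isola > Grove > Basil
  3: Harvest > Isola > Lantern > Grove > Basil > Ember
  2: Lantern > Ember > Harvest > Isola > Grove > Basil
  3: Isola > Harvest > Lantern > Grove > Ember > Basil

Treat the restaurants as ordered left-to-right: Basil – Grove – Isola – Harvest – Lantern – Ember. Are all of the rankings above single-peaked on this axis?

yes

Axis positions: Basil=1, Grove=2, Isola=3, Harvest=4, Lantern=5, Ember=6.
Type 1 (peak Isola at position 3): ranking walks positions 3-4-2-1-5-6, expanding outward from the peak — single-peaked.
Type 2 (peak Harvest at position 4): ranking walks positions 4-3-2-1-5-6, expanding outward from the peak — single-peaked.
Type 3 (peak Ember at position 6): ranking walks positions 6-5-4-3-2-1, expanding outward from the peak — single-peaked.
Type 4 (peak Harvest at position 4): ranking walks positions 4-3-5-2-1-6, expanding outward from the peak — single-peaked.
Type 5 (peak Lantern at position 5): ranking walks positions 5-6-4-3-2-1, expanding outward from the peak — single-peaked.
Type 6 (peak Isola at position 3): ranking walks positions 3-4-5-2-6-1, expanding outward from the peak — single-peaked.
Every ranking is single-peaked on this axis.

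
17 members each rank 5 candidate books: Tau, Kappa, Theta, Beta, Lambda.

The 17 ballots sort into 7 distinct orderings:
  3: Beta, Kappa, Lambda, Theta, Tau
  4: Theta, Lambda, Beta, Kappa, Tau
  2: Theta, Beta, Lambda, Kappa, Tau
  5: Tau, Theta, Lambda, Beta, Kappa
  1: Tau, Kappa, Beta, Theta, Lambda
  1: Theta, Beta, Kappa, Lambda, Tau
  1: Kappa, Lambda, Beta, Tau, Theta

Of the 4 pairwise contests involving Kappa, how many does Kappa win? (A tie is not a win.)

Kappa against each rival (17 members):
Kappa vs Tau: Kappa is ranked higher on 3+4+2+1+1 = 11 ballots, Tau on 6. Kappa wins 11–6.
Kappa vs Theta: Kappa preferred on 3+1+1 = 5 ballots; Theta wins 12–5.
Kappa vs Beta: Beta wins 15–2.
Kappa vs Lambda: 3+1+1+1 = 6 for Kappa, 11 for Lambda — Lambda by 11–6.
Kappa beats Tau; loses to Theta, Beta, Lambda — 1 pairwise win.

1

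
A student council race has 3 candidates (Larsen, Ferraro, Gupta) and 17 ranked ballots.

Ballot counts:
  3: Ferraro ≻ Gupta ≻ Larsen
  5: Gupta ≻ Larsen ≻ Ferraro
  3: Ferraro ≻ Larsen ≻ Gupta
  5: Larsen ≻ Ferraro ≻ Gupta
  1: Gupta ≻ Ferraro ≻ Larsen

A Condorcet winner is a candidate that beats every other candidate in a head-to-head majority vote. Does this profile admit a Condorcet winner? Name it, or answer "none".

Head-to-head results (17 voters):
Larsen vs Ferraro: Larsen wins 10–7.
Larsen vs Gupta: Gupta, 9–8.
Ferraro vs Gupta: Ferraro wins 11–6.
Every candidate loses at least once (Larsen loses to Gupta; Ferraro loses to Larsen; Gupta loses to Ferraro). The majority relation contains the cycle Larsen → Ferraro → Gupta → Larsen, so there is no Condorcet winner.

none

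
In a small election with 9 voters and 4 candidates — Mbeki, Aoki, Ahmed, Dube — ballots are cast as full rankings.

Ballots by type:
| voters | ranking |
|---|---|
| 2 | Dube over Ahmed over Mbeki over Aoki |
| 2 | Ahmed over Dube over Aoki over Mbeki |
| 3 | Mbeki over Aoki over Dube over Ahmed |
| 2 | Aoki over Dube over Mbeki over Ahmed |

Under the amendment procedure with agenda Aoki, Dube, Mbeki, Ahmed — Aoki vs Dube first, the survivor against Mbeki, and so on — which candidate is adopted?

Round 1: Aoki vs Dube — 5–4, Aoki advances.
Round 2: Aoki vs Mbeki — 4–5, Mbeki advances.
Round 3: Mbeki vs Ahmed — 5–4, Mbeki advances.
Mbeki survives the agenda.

Mbeki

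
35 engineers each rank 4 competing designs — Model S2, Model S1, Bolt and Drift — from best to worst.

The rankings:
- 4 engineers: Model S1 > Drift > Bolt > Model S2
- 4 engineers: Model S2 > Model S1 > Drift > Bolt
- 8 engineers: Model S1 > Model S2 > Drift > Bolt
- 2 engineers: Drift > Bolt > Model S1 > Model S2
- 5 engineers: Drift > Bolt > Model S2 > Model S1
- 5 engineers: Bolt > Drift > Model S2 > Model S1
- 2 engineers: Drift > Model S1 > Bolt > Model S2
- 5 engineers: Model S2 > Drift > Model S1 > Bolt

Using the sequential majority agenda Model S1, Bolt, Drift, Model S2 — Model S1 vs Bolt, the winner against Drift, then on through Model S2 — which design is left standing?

Round 1: Model S1 vs Bolt — 23–12, Model S1 advances.
Round 2: Model S1 vs Drift — 16–19, Drift advances.
Round 3: Drift vs Model S2 — 18–17, Drift advances.
The agenda winner is Drift.

Drift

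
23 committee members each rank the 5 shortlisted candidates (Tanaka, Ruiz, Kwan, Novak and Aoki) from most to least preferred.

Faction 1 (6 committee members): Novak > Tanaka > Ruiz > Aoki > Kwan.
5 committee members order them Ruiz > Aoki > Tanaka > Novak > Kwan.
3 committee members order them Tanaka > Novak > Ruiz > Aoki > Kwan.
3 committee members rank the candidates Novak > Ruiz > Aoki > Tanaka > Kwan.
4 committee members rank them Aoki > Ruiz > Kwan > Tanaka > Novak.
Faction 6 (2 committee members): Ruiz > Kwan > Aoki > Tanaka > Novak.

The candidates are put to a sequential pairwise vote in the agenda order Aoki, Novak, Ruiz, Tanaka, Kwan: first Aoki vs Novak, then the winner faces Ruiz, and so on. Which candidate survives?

Tanaka

Round 1: Aoki vs Novak — 11–12, Novak advances.
Round 2: Novak vs Ruiz — 12–11, Novak advances.
Round 3: Novak vs Tanaka — 9–14, Tanaka advances.
Round 4: Tanaka vs Kwan — 17–6, Tanaka advances.
Tanaka survives the agenda.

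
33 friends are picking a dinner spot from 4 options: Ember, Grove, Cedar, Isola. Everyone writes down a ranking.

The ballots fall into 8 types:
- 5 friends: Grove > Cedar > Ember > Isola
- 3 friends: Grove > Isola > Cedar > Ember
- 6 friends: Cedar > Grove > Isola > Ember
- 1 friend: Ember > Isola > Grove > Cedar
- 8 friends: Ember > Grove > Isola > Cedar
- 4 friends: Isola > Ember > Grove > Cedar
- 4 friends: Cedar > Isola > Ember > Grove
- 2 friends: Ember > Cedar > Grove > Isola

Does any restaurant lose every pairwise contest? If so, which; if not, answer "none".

none

Head-to-head results (33 friends):
Ember–Grove: Ember 19–14.
Ember vs Cedar: Cedar wins 18–15.
Ember vs Isola: Ember preferred on 5+1+8+2 = 16 ballots; Isola wins 17–16.
Grove vs Cedar: Grove, 21–12.
Grove vs Isola: Grove wins 24–9.
Cedar vs Isola: 17 to 16, Cedar.
No restaurant is winless: Ember beats Grove; Grove beats Cedar; Cedar beats Ember; Isola beats Ember. There is no Condorcet loser.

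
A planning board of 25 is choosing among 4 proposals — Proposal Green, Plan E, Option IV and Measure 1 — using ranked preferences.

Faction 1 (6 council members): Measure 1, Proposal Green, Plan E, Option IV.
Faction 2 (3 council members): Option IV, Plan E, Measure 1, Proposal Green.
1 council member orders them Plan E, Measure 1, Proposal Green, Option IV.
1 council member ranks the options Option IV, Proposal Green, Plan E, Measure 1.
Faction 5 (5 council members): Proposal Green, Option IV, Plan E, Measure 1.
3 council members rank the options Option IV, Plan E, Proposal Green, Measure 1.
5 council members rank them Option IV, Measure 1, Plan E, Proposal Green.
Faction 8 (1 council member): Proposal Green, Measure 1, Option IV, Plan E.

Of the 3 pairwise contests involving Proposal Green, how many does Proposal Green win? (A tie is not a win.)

Proposal Green against each rival (25 council members):
Proposal Green vs Plan E: Proposal Green is ranked higher on 6+1+5+1 = 13 ballots, Plan E on 12. Proposal Green wins 13–12.
Proposal Green vs Option IV: 13 to 12, Proposal Green.
Proposal Green–Measure 1: Measure 1 15–10.
Proposal Green beats Plan E, Option IV; loses to Measure 1 — 2 pairwise wins.

2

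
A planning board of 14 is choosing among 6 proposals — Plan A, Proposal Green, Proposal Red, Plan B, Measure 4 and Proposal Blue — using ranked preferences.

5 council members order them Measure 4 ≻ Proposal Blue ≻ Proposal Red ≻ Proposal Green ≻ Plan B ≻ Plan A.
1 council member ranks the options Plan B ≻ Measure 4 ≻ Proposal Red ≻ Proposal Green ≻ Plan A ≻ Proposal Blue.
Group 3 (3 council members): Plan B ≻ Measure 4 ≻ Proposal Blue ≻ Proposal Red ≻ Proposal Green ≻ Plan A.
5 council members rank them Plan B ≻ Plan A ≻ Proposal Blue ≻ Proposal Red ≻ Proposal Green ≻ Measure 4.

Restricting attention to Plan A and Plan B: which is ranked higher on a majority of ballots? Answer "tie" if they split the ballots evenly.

No ballot ranks Plan A above Plan B: 0.
Ballots ranking Plan B above Plan A: 14 − 0 = 14.
Plan B wins the head-to-head 14–0.

Plan B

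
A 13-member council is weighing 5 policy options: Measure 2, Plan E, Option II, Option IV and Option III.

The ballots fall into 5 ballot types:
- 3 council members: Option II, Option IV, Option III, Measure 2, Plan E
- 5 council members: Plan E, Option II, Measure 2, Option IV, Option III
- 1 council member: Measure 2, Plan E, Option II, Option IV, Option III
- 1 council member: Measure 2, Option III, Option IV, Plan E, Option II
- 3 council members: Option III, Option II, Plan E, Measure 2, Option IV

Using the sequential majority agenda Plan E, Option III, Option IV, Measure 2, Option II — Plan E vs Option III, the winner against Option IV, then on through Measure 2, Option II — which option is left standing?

Option II

Round 1: Plan E vs Option III — 6–7, Option III advances.
Round 2: Option III vs Option IV — 4–9, Option IV advances.
Round 3: Option IV vs Measure 2 — 3–10, Measure 2 advances.
Round 4: Measure 2 vs Option II — 2–11, Option II advances.
Option II survives the agenda.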